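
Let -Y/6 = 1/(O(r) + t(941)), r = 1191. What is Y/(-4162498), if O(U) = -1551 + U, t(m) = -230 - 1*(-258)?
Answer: -3/690974668 ≈ -4.3417e-9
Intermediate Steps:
t(m) = 28 (t(m) = -230 + 258 = 28)
Y = 3/166 (Y = -6/((-1551 + 1191) + 28) = -6/(-360 + 28) = -6/(-332) = -6*(-1/332) = 3/166 ≈ 0.018072)
Y/(-4162498) = (3/166)/(-4162498) = (3/166)*(-1/4162498) = -3/690974668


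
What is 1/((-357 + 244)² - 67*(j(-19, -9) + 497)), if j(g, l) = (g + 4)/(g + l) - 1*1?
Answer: -28/573969 ≈ -4.8783e-5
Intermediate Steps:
j(g, l) = -1 + (4 + g)/(g + l) (j(g, l) = (4 + g)/(g + l) - 1 = -1 + (4 + g)/(g + l))
1/((-357 + 244)² - 67*(j(-19, -9) + 497)) = 1/((-357 + 244)² - 67*((4 - 1*(-9))/(-19 - 9) + 497)) = 1/((-113)² - 67*((4 + 9)/(-28) + 497)) = 1/(12769 - 67*(-1/28*13 + 497)) = 1/(12769 - 67*(-13/28 + 497)) = 1/(12769 - 67*13903/28) = 1/(12769 - 931501/28) = 1/(-573969/28) = -28/573969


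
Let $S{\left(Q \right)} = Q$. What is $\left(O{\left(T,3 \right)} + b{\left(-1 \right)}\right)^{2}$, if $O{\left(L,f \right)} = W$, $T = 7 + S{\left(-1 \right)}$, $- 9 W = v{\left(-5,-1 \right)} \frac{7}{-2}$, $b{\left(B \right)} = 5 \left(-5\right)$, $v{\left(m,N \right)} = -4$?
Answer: $\frac{57121}{81} \approx 705.2$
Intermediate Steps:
$b{\left(B \right)} = -25$
$W = - \frac{14}{9}$ ($W = - \frac{\left(-4\right) \frac{7}{-2}}{9} = - \frac{\left(-4\right) 7 \left(- \frac{1}{2}\right)}{9} = - \frac{\left(-4\right) \left(- \frac{7}{2}\right)}{9} = \left(- \frac{1}{9}\right) 14 = - \frac{14}{9} \approx -1.5556$)
$T = 6$ ($T = 7 - 1 = 6$)
$O{\left(L,f \right)} = - \frac{14}{9}$
$\left(O{\left(T,3 \right)} + b{\left(-1 \right)}\right)^{2} = \left(- \frac{14}{9} - 25\right)^{2} = \left(- \frac{239}{9}\right)^{2} = \frac{57121}{81}$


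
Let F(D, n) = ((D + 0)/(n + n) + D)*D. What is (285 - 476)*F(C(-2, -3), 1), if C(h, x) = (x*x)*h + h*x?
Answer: -41256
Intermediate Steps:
C(h, x) = h*x + h*x² (C(h, x) = x²*h + h*x = h*x² + h*x = h*x + h*x²)
F(D, n) = D*(D + D/(2*n)) (F(D, n) = (D/((2*n)) + D)*D = (D*(1/(2*n)) + D)*D = (D/(2*n) + D)*D = (D + D/(2*n))*D = D*(D + D/(2*n)))
(285 - 476)*F(C(-2, -3), 1) = (285 - 476)*((-2*(-3)*(1 - 3))²*(½ + 1)/1) = -191*(-2*(-3)*(-2))²*3/2 = -191*(-12)²*3/2 = -27504*3/2 = -191*216 = -41256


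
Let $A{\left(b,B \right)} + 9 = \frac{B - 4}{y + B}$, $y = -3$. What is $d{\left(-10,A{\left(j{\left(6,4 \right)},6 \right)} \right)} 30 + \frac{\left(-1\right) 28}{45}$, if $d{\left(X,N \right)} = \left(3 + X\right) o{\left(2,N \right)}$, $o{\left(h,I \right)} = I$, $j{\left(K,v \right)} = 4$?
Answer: $\frac{78722}{45} \approx 1749.4$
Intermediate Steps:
$A{\left(b,B \right)} = -9 + \frac{-4 + B}{-3 + B}$ ($A{\left(b,B \right)} = -9 + \frac{B - 4}{-3 + B} = -9 + \frac{-4 + B}{-3 + B}$)
$d{\left(X,N \right)} = N \left(3 + X\right)$ ($d{\left(X,N \right)} = \left(3 + X\right) N = N \left(3 + X\right)$)
$d{\left(-10,A{\left(j{\left(6,4 \right)},6 \right)} \right)} 30 + \frac{\left(-1\right) 28}{45} = \frac{23 - 48}{-3 + 6} \left(3 - 10\right) 30 + \frac{\left(-1\right) 28}{45} = \frac{23 - 48}{3} \left(-7\right) 30 - \frac{28}{45} = \frac{1}{3} \left(-25\right) \left(-7\right) 30 - \frac{28}{45} = \left(- \frac{25}{3}\right) \left(-7\right) 30 - \frac{28}{45} = \frac{175}{3} \cdot 30 - \frac{28}{45} = 1750 - \frac{28}{45} = \frac{78722}{45}$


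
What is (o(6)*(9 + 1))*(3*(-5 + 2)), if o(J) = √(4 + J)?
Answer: -90*√10 ≈ -284.60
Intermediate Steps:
(o(6)*(9 + 1))*(3*(-5 + 2)) = (√(4 + 6)*(9 + 1))*(3*(-5 + 2)) = (√10*10)*(3*(-3)) = (10*√10)*(-9) = -90*√10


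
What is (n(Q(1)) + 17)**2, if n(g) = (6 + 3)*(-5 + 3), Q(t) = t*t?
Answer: 1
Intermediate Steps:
Q(t) = t**2
n(g) = -18 (n(g) = 9*(-2) = -18)
(n(Q(1)) + 17)**2 = (-18 + 17)**2 = (-1)**2 = 1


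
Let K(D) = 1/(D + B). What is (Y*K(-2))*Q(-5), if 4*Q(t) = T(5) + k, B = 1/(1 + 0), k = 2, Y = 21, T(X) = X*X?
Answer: -567/4 ≈ -141.75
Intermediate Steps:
T(X) = X²
B = 1 (B = 1/1 = 1)
Q(t) = 27/4 (Q(t) = (5² + 2)/4 = (25 + 2)/4 = (¼)*27 = 27/4)
K(D) = 1/(1 + D) (K(D) = 1/(D + 1) = 1/(1 + D))
(Y*K(-2))*Q(-5) = (21/(1 - 2))*(27/4) = (21/(-1))*(27/4) = (21*(-1))*(27/4) = -21*27/4 = -567/4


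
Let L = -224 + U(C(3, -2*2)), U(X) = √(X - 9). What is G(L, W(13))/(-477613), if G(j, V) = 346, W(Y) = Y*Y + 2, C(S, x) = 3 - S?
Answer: -346/477613 ≈ -0.00072444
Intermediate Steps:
U(X) = √(-9 + X)
W(Y) = 2 + Y² (W(Y) = Y² + 2 = 2 + Y²)
L = -224 + 3*I (L = -224 + √(-9 + (3 - 1*3)) = -224 + √(-9 + (3 - 3)) = -224 + √(-9 + 0) = -224 + √(-9) = -224 + 3*I ≈ -224.0 + 3.0*I)
G(L, W(13))/(-477613) = 346/(-477613) = 346*(-1/477613) = -346/477613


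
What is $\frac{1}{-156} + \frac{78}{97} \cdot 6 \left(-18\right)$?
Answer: $- \frac{1314241}{15132} \approx -86.852$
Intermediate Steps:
$\frac{1}{-156} + \frac{78}{97} \cdot 6 \left(-18\right) = - \frac{1}{156} + 78 \cdot \frac{1}{97} \left(-108\right) = - \frac{1}{156} + \frac{78}{97} \left(-108\right) = - \frac{1}{156} - \frac{8424}{97} = - \frac{1314241}{15132}$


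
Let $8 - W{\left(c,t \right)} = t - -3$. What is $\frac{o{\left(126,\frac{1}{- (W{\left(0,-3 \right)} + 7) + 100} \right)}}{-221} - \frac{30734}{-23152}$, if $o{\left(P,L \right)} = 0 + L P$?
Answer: $\frac{287210519}{217455160} \approx 1.3208$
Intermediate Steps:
$W{\left(c,t \right)} = 5 - t$ ($W{\left(c,t \right)} = 8 - \left(t - -3\right) = 8 - \left(t + 3\right) = 8 - \left(3 + t\right) = 5 - t$)
$o{\left(P,L \right)} = L P$
$\frac{o{\left(126,\frac{1}{- (W{\left(0,-3 \right)} + 7) + 100} \right)}}{-221} - \frac{30734}{-23152} = \frac{\frac{1}{- (\left(5 - -3\right) + 7) + 100} \cdot 126}{-221} - \frac{30734}{-23152} = \frac{1}{- (\left(5 + 3\right) + 7) + 100} \cdot 126 \left(- \frac{1}{221}\right) - - \frac{15367}{11576} = \frac{1}{- (8 + 7) + 100} \cdot 126 \left(- \frac{1}{221}\right) + \frac{15367}{11576} = \frac{1}{\left(-1\right) 15 + 100} \cdot 126 \left(- \frac{1}{221}\right) + \frac{15367}{11576} = \frac{1}{-15 + 100} \cdot 126 \left(- \frac{1}{221}\right) + \frac{15367}{11576} = \frac{1}{85} \cdot 126 \left(- \frac{1}{221}\right) + \frac{15367}{11576} = \frac{126}{85} \left(- \frac{1}{221}\right) + \frac{15367}{11576} = - \frac{126}{18785} + \frac{15367}{11576} = \frac{287210519}{217455160}$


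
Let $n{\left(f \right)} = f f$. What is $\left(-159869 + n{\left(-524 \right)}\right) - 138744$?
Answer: $-24037$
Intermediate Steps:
$n{\left(f \right)} = f^{2}$
$\left(-159869 + n{\left(-524 \right)}\right) - 138744 = \left(-159869 + \left(-524\right)^{2}\right) - 138744 = \left(-159869 + 274576\right) - 138744 = 114707 - 138744 = -24037$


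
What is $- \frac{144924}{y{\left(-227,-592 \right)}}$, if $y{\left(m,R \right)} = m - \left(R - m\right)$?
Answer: $- \frac{24154}{23} \approx -1050.2$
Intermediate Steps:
$y{\left(m,R \right)} = - R + 2 m$
$- \frac{144924}{y{\left(-227,-592 \right)}} = - \frac{144924}{\left(-1\right) \left(-592\right) + 2 \left(-227\right)} = - \frac{144924}{592 - 454} = - \frac{144924}{138} = \left(-144924\right) \frac{1}{138} = - \frac{24154}{23}$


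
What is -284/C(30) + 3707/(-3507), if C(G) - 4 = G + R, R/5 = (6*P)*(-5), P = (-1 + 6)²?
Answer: -3194806/3258003 ≈ -0.98060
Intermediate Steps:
P = 25 (P = 5² = 25)
R = -3750 (R = 5*((6*25)*(-5)) = 5*(150*(-5)) = 5*(-750) = -3750)
C(G) = -3746 + G (C(G) = 4 + (G - 3750) = 4 + (-3750 + G) = -3746 + G)
-284/C(30) + 3707/(-3507) = -284/(-3746 + 30) + 3707/(-3507) = -284/(-3716) + 3707*(-1/3507) = -284*(-1/3716) - 3707/3507 = 71/929 - 3707/3507 = -3194806/3258003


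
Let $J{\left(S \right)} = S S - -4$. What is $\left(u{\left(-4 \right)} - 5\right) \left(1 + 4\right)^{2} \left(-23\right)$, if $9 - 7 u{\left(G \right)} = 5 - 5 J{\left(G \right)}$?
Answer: $- \frac{39675}{7} \approx -5667.9$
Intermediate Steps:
$J{\left(S \right)} = 4 + S^{2}$ ($J{\left(S \right)} = S^{2} + 4 = 4 + S^{2}$)
$u{\left(G \right)} = \frac{24}{7} + \frac{5 G^{2}}{7}$ ($u{\left(G \right)} = \frac{9}{7} - \frac{5 - 5 \left(4 + G^{2}\right)}{7} = \frac{9}{7} - \frac{5 - \left(20 + 5 G^{2}\right)}{7} = \frac{9}{7} - \frac{-15 - 5 G^{2}}{7} = \frac{9}{7} + \left(\frac{15}{7} + \frac{5 G^{2}}{7}\right) = \frac{24}{7} + \frac{5 G^{2}}{7}$)
$\left(u{\left(-4 \right)} - 5\right) \left(1 + 4\right)^{2} \left(-23\right) = \left(\left(\frac{24}{7} + \frac{5 \left(-4\right)^{2}}{7}\right) - 5\right) \left(1 + 4\right)^{2} \left(-23\right) = \left(\left(\frac{24}{7} + \frac{5}{7} \cdot 16\right) - 5\right) 5^{2} \left(-23\right) = \left(\left(\frac{24}{7} + \frac{80}{7}\right) - 5\right) 25 \left(-23\right) = \left(\frac{104}{7} - 5\right) 25 \left(-23\right) = \frac{69}{7} \cdot 25 \left(-23\right) = \frac{1725}{7} \left(-23\right) = - \frac{39675}{7}$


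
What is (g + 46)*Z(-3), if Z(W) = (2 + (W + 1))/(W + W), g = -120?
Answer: 0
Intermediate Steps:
Z(W) = (3 + W)/(2*W) (Z(W) = (2 + (1 + W))/((2*W)) = (3 + W)*(1/(2*W)) = (3 + W)/(2*W))
(g + 46)*Z(-3) = (-120 + 46)*((½)*(3 - 3)/(-3)) = -37*(-1)*0/3 = -74*0 = 0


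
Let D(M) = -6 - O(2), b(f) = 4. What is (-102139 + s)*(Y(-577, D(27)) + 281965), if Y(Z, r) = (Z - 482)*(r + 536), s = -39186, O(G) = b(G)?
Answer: 38874126425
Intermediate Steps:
O(G) = 4
D(M) = -10 (D(M) = -6 - 1*4 = -6 - 4 = -10)
Y(Z, r) = (-482 + Z)*(536 + r)
(-102139 + s)*(Y(-577, D(27)) + 281965) = (-102139 - 39186)*((-258352 - 482*(-10) + 536*(-577) - 577*(-10)) + 281965) = -141325*((-258352 + 4820 - 309272 + 5770) + 281965) = -141325*(-557034 + 281965) = -141325*(-275069) = 38874126425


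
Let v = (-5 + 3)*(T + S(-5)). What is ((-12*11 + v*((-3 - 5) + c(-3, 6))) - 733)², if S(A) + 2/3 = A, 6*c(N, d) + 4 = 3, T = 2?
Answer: 69288976/81 ≈ 8.5542e+5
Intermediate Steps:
c(N, d) = -⅙ (c(N, d) = -⅔ + (⅙)*3 = -⅔ + ½ = -⅙)
S(A) = -⅔ + A
v = 22/3 (v = (-5 + 3)*(2 + (-⅔ - 5)) = -2*(2 - 17/3) = -2*(-11/3) = 22/3 ≈ 7.3333)
((-12*11 + v*((-3 - 5) + c(-3, 6))) - 733)² = ((-12*11 + 22*((-3 - 5) - ⅙)/3) - 733)² = ((-132 + 22*(-8 - ⅙)/3) - 733)² = ((-132 + (22/3)*(-49/6)) - 733)² = ((-132 - 539/9) - 733)² = (-1727/9 - 733)² = (-8324/9)² = 69288976/81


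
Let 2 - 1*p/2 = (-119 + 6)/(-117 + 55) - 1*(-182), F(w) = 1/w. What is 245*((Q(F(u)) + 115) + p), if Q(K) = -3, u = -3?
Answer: -1911245/31 ≈ -61653.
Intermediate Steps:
F(w) = 1/w
p = -11273/31 (p = 4 - 2*((-119 + 6)/(-117 + 55) - 1*(-182)) = 4 - 2*(-113/(-62) + 182) = 4 - 2*(-113*(-1/62) + 182) = 4 - 2*(113/62 + 182) = 4 - 2*11397/62 = 4 - 11397/31 = -11273/31 ≈ -363.65)
245*((Q(F(u)) + 115) + p) = 245*((-3 + 115) - 11273/31) = 245*(112 - 11273/31) = 245*(-7801/31) = -1911245/31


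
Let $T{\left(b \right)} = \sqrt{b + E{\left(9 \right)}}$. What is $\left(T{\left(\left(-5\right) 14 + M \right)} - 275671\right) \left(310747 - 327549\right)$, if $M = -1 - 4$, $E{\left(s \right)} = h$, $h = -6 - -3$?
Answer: $4631824142 - 16802 i \sqrt{78} \approx 4.6318 \cdot 10^{9} - 1.4839 \cdot 10^{5} i$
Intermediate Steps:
$h = -3$ ($h = -6 + 3 = -3$)
$E{\left(s \right)} = -3$
$M = -5$
$T{\left(b \right)} = \sqrt{-3 + b}$ ($T{\left(b \right)} = \sqrt{b - 3} = \sqrt{-3 + b}$)
$\left(T{\left(\left(-5\right) 14 + M \right)} - 275671\right) \left(310747 - 327549\right) = \left(\sqrt{-3 - 75} - 275671\right) \left(310747 - 327549\right) = \left(\sqrt{-3 - 75} - 275671\right) \left(-16802\right) = \left(\sqrt{-78} - 275671\right) \left(-16802\right) = \left(i \sqrt{78} - 275671\right) \left(-16802\right) = \left(-275671 + i \sqrt{78}\right) \left(-16802\right) = 4631824142 - 16802 i \sqrt{78}$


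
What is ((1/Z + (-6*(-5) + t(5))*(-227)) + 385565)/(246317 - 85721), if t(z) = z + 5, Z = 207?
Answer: 19483099/8310843 ≈ 2.3443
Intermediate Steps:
t(z) = 5 + z
((1/Z + (-6*(-5) + t(5))*(-227)) + 385565)/(246317 - 85721) = ((1/207 + (-6*(-5) + (5 + 5))*(-227)) + 385565)/(246317 - 85721) = ((1/207 + (30 + 10)*(-227)) + 385565)/160596 = ((1/207 + 40*(-227)) + 385565)*(1/160596) = ((1/207 - 9080) + 385565)*(1/160596) = (-1879559/207 + 385565)*(1/160596) = (77932396/207)*(1/160596) = 19483099/8310843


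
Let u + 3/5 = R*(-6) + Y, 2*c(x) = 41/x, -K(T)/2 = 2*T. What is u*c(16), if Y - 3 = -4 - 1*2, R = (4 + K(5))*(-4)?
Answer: -39729/80 ≈ -496.61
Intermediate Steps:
K(T) = -4*T
R = 64 (R = (4 - 4*5)*(-4) = (4 - 20)*(-4) = -16*(-4) = 64)
c(x) = 41/(2*x) (c(x) = (41/x)/2 = 41/(2*x))
Y = -3 (Y = 3 + (-4 - 1*2) = 3 + (-4 - 2) = 3 - 6 = -3)
u = -1938/5 (u = -3/5 + (64*(-6) - 3) = -3/5 + (-384 - 3) = -3/5 - 387 = -1938/5 ≈ -387.60)
u*c(16) = -39729/(5*16) = -1938/5*41/32 = -39729/80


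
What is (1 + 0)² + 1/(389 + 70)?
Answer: 460/459 ≈ 1.0022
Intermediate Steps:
(1 + 0)² + 1/(389 + 70) = 1² + 1/459 = 1 + 1/459 = 460/459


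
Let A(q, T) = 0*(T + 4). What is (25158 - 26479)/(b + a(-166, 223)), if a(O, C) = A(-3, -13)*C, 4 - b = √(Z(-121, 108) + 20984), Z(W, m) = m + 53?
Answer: 5284/21129 + 1321*√21145/21129 ≈ 9.3414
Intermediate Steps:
Z(W, m) = 53 + m
b = 4 - √21145 (b = 4 - √((53 + 108) + 20984) = 4 - √(161 + 20984) = 4 - √21145 ≈ -141.41)
A(q, T) = 0 (A(q, T) = 0*(4 + T) = 0)
a(O, C) = 0 (a(O, C) = 0*C = 0)
(25158 - 26479)/(b + a(-166, 223)) = (25158 - 26479)/((4 - √21145) + 0) = -1321/(4 - √21145)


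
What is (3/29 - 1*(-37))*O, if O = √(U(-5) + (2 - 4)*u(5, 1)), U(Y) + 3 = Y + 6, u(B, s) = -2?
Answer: 1076*√2/29 ≈ 52.472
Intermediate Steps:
U(Y) = 3 + Y (U(Y) = -3 + (Y + 6) = -3 + (6 + Y) = 3 + Y)
O = √2 (O = √((3 - 5) + (2 - 4)*(-2)) = √(-2 - 2*(-2)) = √(-2 + 4) = √2 ≈ 1.4142)
(3/29 - 1*(-37))*O = (3/29 - 1*(-37))*√2 = (3*(1/29) + 37)*√2 = (3/29 + 37)*√2 = 1076*√2/29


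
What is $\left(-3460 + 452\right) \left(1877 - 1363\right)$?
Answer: $-1546112$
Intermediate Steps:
$\left(-3460 + 452\right) \left(1877 - 1363\right) = \left(-3008\right) 514 = -1546112$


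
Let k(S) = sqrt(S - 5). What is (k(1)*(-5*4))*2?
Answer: -80*I ≈ -80.0*I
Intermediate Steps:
k(S) = sqrt(-5 + S)
(k(1)*(-5*4))*2 = (sqrt(-5 + 1)*(-5*4))*2 = (sqrt(-4)*(-20))*2 = ((2*I)*(-20))*2 = -40*I*2 = -80*I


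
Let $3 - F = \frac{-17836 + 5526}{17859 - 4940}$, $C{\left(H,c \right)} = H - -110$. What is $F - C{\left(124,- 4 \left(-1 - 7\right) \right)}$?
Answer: $- \frac{2971979}{12919} \approx -230.05$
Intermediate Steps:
$C{\left(H,c \right)} = 110 + H$ ($C{\left(H,c \right)} = H + 110 = 110 + H$)
$F = \frac{51067}{12919}$ ($F = 3 - \frac{-17836 + 5526}{17859 - 4940} = 3 - - \frac{12310}{12919} = 3 + \frac{12310}{12919} = \frac{51067}{12919} \approx 3.9529$)
$F - C{\left(124,- 4 \left(-1 - 7\right) \right)} = \frac{51067}{12919} - \left(110 + 124\right) = \frac{51067}{12919} - 234 = - \frac{2971979}{12919}$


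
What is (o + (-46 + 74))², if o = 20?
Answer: 2304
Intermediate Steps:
(o + (-46 + 74))² = (20 + (-46 + 74))² = (20 + 28)² = 48² = 2304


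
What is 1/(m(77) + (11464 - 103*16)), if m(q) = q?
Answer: 1/9893 ≈ 0.00010108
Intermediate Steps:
1/(m(77) + (11464 - 103*16)) = 1/(77 + (11464 - 103*16)) = 1/(77 + (11464 - 1648)) = 1/(77 + 9816) = 1/9893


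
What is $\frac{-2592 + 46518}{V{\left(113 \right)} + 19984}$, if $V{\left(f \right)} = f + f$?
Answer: $\frac{21963}{10105} \approx 2.1735$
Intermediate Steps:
$V{\left(f \right)} = 2 f$
$\frac{-2592 + 46518}{V{\left(113 \right)} + 19984} = \frac{-2592 + 46518}{2 \cdot 113 + 19984} = \frac{43926}{226 + 19984} = \frac{43926}{20210} = 43926 \cdot \frac{1}{20210} = \frac{21963}{10105}$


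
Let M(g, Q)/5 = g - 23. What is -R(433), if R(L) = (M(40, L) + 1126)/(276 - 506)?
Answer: 1211/230 ≈ 5.2652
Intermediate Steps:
M(g, Q) = -115 + 5*g (M(g, Q) = 5*(g - 23) = 5*(-23 + g) = -115 + 5*g)
R(L) = -1211/230 (R(L) = ((-115 + 5*40) + 1126)/(276 - 506) = ((-115 + 200) + 1126)/(-230) = (85 + 1126)*(-1/230) = 1211*(-1/230) = -1211/230)
-R(433) = -1*(-1211/230) = 1211/230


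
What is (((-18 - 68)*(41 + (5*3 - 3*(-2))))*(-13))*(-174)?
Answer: -12060984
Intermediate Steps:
(((-18 - 68)*(41 + (5*3 - 3*(-2))))*(-13))*(-174) = (-86*(41 + (15 + 6))*(-13))*(-174) = (-86*(41 + 21)*(-13))*(-174) = (-86*62*(-13))*(-174) = -5332*(-13)*(-174) = 69316*(-174) = -12060984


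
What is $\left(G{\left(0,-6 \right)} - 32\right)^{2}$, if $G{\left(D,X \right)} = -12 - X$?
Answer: $1444$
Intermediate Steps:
$\left(G{\left(0,-6 \right)} - 32\right)^{2} = \left(\left(-12 - -6\right) - 32\right)^{2} = \left(\left(-12 + 6\right) - 32\right)^{2} = \left(-6 - 32\right)^{2} = \left(-38\right)^{2} = 1444$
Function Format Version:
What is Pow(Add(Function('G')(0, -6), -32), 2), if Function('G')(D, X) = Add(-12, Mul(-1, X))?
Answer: 1444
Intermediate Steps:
Pow(Add(Function('G')(0, -6), -32), 2) = Pow(Add(Add(-12, Mul(-1, -6)), -32), 2) = Pow(Add(Add(-12, 6), -32), 2) = Pow(Add(-6, -32), 2) = Pow(-38, 2) = 1444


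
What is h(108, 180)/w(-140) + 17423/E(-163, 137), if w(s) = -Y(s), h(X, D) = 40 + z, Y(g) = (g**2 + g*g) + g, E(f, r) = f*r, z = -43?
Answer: -226825129/290749620 ≈ -0.78014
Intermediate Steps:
Y(g) = g + 2*g**2 (Y(g) = (g**2 + g**2) + g = 2*g**2 + g = g + 2*g**2)
h(X, D) = -3 (h(X, D) = 40 - 43 = -3)
w(s) = -s*(1 + 2*s)
h(108, 180)/w(-140) + 17423/E(-163, 137) = -3*1/(140*(1 + 2*(-140))) + 17423/((-163*137)) = -3*1/(140*(1 - 280)) + 17423/(-22331) = -3/((-1*(-140)*(-279))) + 17423*(-1/22331) = -3/(-39060) - 17423/22331 = -3*(-1/39060) - 17423/22331 = 1/13020 - 17423/22331 = -226825129/290749620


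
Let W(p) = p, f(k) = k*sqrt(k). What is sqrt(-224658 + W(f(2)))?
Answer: sqrt(-224658 + 2*sqrt(2)) ≈ 473.98*I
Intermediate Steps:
f(k) = k**(3/2)
sqrt(-224658 + W(f(2))) = sqrt(-224658 + 2**(3/2)) = sqrt(-224658 + 2*sqrt(2))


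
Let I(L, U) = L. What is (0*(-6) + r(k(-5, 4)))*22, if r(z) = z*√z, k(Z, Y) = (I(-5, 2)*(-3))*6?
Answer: 5940*√10 ≈ 18784.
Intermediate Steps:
k(Z, Y) = 90 (k(Z, Y) = -5*(-3)*6 = 15*6 = 90)
r(z) = z^(3/2)
(0*(-6) + r(k(-5, 4)))*22 = (0*(-6) + 90^(3/2))*22 = (0 + 270*√10)*22 = (270*√10)*22 = 5940*√10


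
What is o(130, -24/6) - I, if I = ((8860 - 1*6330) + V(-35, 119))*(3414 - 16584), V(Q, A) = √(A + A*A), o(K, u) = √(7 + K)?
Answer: 33320100 + √137 + 26340*√3570 ≈ 3.4894e+7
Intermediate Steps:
V(Q, A) = √(A + A²)
I = -33320100 - 26340*√3570 (I = ((8860 - 1*6330) + √(119*(1 + 119)))*(3414 - 16584) = ((8860 - 6330) + √(119*120))*(-13170) = (2530 + √14280)*(-13170) = (2530 + 2*√3570)*(-13170) = -33320100 - 26340*√3570 ≈ -3.4894e+7)
o(130, -24/6) - I = √(7 + 130) - (-33320100 - 26340*√3570) = √137 + (33320100 + 26340*√3570) = 33320100 + √137 + 26340*√3570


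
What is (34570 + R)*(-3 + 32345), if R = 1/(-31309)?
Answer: 35005432556118/31309 ≈ 1.1181e+9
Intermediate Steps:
R = -1/31309 ≈ -3.1940e-5
(34570 + R)*(-3 + 32345) = (34570 - 1/31309)*(-3 + 32345) = (1082352129/31309)*32342 = 35005432556118/31309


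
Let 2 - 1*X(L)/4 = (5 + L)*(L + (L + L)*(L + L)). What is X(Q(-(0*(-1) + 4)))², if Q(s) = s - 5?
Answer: 25482304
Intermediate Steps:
Q(s) = -5 + s
X(L) = 8 - 4*(5 + L)*(L + 4*L²) (X(L) = 8 - 4*(5 + L)*(L + (L + L)*(L + L)) = 8 - 4*(5 + L)*(L + (2*L)*(2*L)) = 8 - 4*(5 + L)*(L + 4*L²))
X(Q(-(0*(-1) + 4)))² = (8 - 84*(-5 - (0*(-1) + 4))² - 20*(-5 - (0*(-1) + 4)) - 16*(-5 - (0*(-1) + 4))³)² = (8 - 84*(-5 - (0 + 4))² - 20*(-5 - (0 + 4)) - 16*(-5 - (0 + 4))³)² = (8 - 84*(-5 - 1*4)² - 20*(-5 - 1*4) - 16*(-5 - 1*4)³)² = (8 - 84*(-5 - 4)² - 20*(-5 - 4) - 16*(-5 - 4)³)² = (8 - 84*(-9)² - 20*(-9) - 16*(-9)³)² = (8 - 84*81 + 180 - 16*(-729))² = (8 - 6804 + 180 + 11664)² = 5048² = 25482304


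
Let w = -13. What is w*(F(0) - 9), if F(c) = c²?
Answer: 117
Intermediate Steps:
w*(F(0) - 9) = -13*(0² - 9) = -13*(0 - 9) = -13*(-9) = 117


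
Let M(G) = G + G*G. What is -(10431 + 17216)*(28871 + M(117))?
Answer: -1179891019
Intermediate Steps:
M(G) = G + G**2
-(10431 + 17216)*(28871 + M(117)) = -(10431 + 17216)*(28871 + 117*(1 + 117)) = -27647*(28871 + 117*118) = -27647*(28871 + 13806) = -27647*42677 = -1*1179891019 = -1179891019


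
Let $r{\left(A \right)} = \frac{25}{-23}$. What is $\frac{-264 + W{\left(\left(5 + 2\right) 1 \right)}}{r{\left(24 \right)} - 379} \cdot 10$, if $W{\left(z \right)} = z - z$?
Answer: $\frac{10120}{1457} \approx 6.9458$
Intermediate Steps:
$W{\left(z \right)} = 0$
$r{\left(A \right)} = - \frac{25}{23}$ ($r{\left(A \right)} = 25 \left(- \frac{1}{23}\right) = - \frac{25}{23}$)
$\frac{-264 + W{\left(\left(5 + 2\right) 1 \right)}}{r{\left(24 \right)} - 379} \cdot 10 = \frac{-264 + 0}{- \frac{25}{23} - 379} \cdot 10 = - \frac{264}{- \frac{8742}{23}} \cdot 10 = \left(-264\right) \left(- \frac{23}{8742}\right) 10 = \frac{1012}{1457} \cdot 10 = \frac{10120}{1457}$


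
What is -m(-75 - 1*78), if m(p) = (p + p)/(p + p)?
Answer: -1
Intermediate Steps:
m(p) = 1 (m(p) = (2*p)/((2*p)) = (2*p)*(1/(2*p)) = 1)
-m(-75 - 1*78) = -1*1 = -1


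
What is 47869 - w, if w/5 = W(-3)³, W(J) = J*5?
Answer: 64744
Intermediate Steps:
W(J) = 5*J
w = -16875 (w = 5*(5*(-3))³ = 5*(-15)³ = 5*(-3375) = -16875)
47869 - w = 47869 - 1*(-16875) = 47869 + 16875 = 64744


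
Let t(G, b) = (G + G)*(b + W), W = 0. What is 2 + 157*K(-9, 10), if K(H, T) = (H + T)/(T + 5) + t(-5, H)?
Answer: 212137/15 ≈ 14142.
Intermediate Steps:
t(G, b) = 2*G*b (t(G, b) = (G + G)*(b + 0) = (2*G)*b = 2*G*b)
K(H, T) = -10*H + (H + T)/(5 + T) (K(H, T) = (H + T)/(T + 5) + 2*(-5)*H = (H + T)/(5 + T) - 10*H = -10*H + (H + T)/(5 + T))
2 + 157*K(-9, 10) = 2 + 157*((10 - 49*(-9) - 10*(-9)*10)/(5 + 10)) = 2 + 157*((10 + 441 + 900)/15) = 2 + 157*((1/15)*1351) = 2 + 157*(1351/15) = 2 + 212107/15 = 212137/15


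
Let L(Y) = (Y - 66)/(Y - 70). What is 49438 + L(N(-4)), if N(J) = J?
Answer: 1829241/37 ≈ 49439.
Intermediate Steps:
L(Y) = (-66 + Y)/(-70 + Y)
49438 + L(N(-4)) = 49438 + (-66 - 4)/(-70 - 4) = 49438 - 70/(-74) = 49438 - 1/74*(-70) = 49438 + 35/37 = 1829241/37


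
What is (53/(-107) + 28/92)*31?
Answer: -14570/2461 ≈ -5.9204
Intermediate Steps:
(53/(-107) + 28/92)*31 = (53*(-1/107) + 28*(1/92))*31 = (-53/107 + 7/23)*31 = -470/2461*31 = -14570/2461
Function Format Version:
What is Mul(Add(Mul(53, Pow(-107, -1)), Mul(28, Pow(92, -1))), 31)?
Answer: Rational(-14570, 2461) ≈ -5.9204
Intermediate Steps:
Mul(Add(Mul(53, Pow(-107, -1)), Mul(28, Pow(92, -1))), 31) = Mul(Add(Mul(53, Rational(-1, 107)), Mul(28, Rational(1, 92))), 31) = Mul(Add(Rational(-53, 107), Rational(7, 23)), 31) = Mul(Rational(-470, 2461), 31) = Rational(-14570, 2461)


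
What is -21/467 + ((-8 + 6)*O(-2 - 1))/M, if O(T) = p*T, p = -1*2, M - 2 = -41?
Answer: 1595/6071 ≈ 0.26272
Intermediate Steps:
M = -39 (M = 2 - 41 = -39)
p = -2
O(T) = -2*T
-21/467 + ((-8 + 6)*O(-2 - 1))/M = -21/467 + ((-8 + 6)*(-2*(-2 - 1)))/(-39) = -21*1/467 - (-4)*(-3)*(-1/39) = -21/467 - 2*6*(-1/39) = -21/467 - 12*(-1/39) = -21/467 + 4/13 = 1595/6071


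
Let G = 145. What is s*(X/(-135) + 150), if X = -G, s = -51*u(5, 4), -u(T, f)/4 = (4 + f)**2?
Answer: 17751808/9 ≈ 1.9724e+6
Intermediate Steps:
u(T, f) = -4*(4 + f)**2
s = 13056 (s = -(-204)*(4 + 4)**2 = -(-204)*8**2 = -(-204)*64 = -51*(-256) = 13056)
X = -145 (X = -1*145 = -145)
s*(X/(-135) + 150) = 13056*(-145/(-135) + 150) = 13056*(-145*(-1/135) + 150) = 13056*(29/27 + 150) = 13056*(4079/27) = 17751808/9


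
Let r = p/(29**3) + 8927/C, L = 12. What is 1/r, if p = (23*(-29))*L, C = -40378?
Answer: -33957898/18651935 ≈ -1.8206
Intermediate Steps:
p = -8004 (p = (23*(-29))*12 = -667*12 = -8004)
r = -18651935/33957898 (r = -8004/(29**3) + 8927/(-40378) = -8004/24389 + 8927*(-1/40378) = -8004*1/24389 - 8927/40378 = -276/841 - 8927/40378 = -18651935/33957898 ≈ -0.54927)
1/r = 1/(-18651935/33957898) = -33957898/18651935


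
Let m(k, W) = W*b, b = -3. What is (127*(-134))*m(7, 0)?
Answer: 0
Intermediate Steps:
m(k, W) = -3*W (m(k, W) = W*(-3) = -3*W)
(127*(-134))*m(7, 0) = (127*(-134))*(-3*0) = -17018*0 = 0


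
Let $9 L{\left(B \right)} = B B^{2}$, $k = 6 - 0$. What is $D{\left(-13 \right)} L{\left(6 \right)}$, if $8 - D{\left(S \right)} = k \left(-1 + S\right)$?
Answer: $2208$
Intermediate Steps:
$k = 6$ ($k = 6 + 0 = 6$)
$L{\left(B \right)} = \frac{B^{3}}{9}$ ($L{\left(B \right)} = \frac{B B^{2}}{9} = \frac{B^{3}}{9}$)
$D{\left(S \right)} = 14 - 6 S$ ($D{\left(S \right)} = 8 - 6 \left(-1 + S\right) = 8 - \left(-6 + 6 S\right) = 14 - 6 S$)
$D{\left(-13 \right)} L{\left(6 \right)} = \left(14 - -78\right) \frac{6^{3}}{9} = \left(14 + 78\right) \frac{1}{9} \cdot 216 = 92 \cdot 24 = 2208$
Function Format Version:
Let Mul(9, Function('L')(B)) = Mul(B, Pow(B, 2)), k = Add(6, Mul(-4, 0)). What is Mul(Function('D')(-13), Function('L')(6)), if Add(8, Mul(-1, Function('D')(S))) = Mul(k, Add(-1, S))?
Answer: 2208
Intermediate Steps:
k = 6 (k = Add(6, 0) = 6)
Function('L')(B) = Mul(Rational(1, 9), Pow(B, 3)) (Function('L')(B) = Mul(Rational(1, 9), Mul(B, Pow(B, 2))) = Mul(Rational(1, 9), Pow(B, 3)))
Function('D')(S) = Add(14, Mul(-6, S)) (Function('D')(S) = Add(8, Mul(-1, Mul(6, Add(-1, S)))) = Add(8, Mul(-1, Add(-6, Mul(6, S)))) = Add(8, Add(6, Mul(-6, S))) = Add(14, Mul(-6, S)))
Mul(Function('D')(-13), Function('L')(6)) = Mul(Add(14, Mul(-6, -13)), Mul(Rational(1, 9), Pow(6, 3))) = Mul(Add(14, 78), Mul(Rational(1, 9), 216)) = Mul(92, 24) = 2208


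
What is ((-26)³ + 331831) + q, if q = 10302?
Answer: 324557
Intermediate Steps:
((-26)³ + 331831) + q = ((-26)³ + 331831) + 10302 = (-17576 + 331831) + 10302 = 314255 + 10302 = 324557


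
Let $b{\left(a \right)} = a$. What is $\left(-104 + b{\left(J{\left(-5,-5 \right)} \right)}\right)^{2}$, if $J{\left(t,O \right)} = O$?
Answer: $11881$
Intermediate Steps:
$\left(-104 + b{\left(J{\left(-5,-5 \right)} \right)}\right)^{2} = \left(-104 - 5\right)^{2} = \left(-109\right)^{2} = 11881$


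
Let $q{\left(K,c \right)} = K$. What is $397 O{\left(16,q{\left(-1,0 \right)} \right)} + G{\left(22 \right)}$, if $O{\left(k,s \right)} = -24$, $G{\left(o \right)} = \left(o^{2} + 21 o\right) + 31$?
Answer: $-8551$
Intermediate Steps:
$G{\left(o \right)} = 31 + o^{2} + 21 o$
$397 O{\left(16,q{\left(-1,0 \right)} \right)} + G{\left(22 \right)} = 397 \left(-24\right) + \left(31 + 22^{2} + 21 \cdot 22\right) = -9528 + \left(31 + 484 + 462\right) = -9528 + 977 = -8551$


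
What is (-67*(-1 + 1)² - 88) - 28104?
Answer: -28192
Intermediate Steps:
(-67*(-1 + 1)² - 88) - 28104 = (-67*0² - 88) - 28104 = (-67*0 - 88) - 28104 = (0 - 88) - 28104 = -88 - 28104 = -28192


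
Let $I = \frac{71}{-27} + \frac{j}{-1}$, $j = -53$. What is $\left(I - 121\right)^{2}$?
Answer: $\frac{3636649}{729} \approx 4988.5$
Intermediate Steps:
$I = \frac{1360}{27}$ ($I = \frac{71}{-27} - \frac{53}{-1} = 71 \left(- \frac{1}{27}\right) - -53 = - \frac{71}{27} + 53 = \frac{1360}{27} \approx 50.37$)
$\left(I - 121\right)^{2} = \left(\frac{1360}{27} - 121\right)^{2} = \left(- \frac{1907}{27}\right)^{2} = \frac{3636649}{729}$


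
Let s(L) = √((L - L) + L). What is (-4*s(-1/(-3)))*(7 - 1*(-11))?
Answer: -24*√3 ≈ -41.569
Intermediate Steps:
s(L) = √L (s(L) = √(0 + L) = √L)
(-4*s(-1/(-3)))*(7 - 1*(-11)) = (-4*√(-1/(-3)))*(7 - 1*(-11)) = (-4*√(⅓))*(7 + 11) = -4*√3/3*18 = -24*√3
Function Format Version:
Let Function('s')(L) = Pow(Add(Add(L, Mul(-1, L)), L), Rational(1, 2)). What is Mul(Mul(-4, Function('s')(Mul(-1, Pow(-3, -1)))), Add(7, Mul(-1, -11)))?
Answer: Mul(-24, Pow(3, Rational(1, 2))) ≈ -41.569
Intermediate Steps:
Function('s')(L) = Pow(L, Rational(1, 2)) (Function('s')(L) = Pow(Add(0, L), Rational(1, 2)) = Pow(L, Rational(1, 2)))
Mul(Mul(-4, Function('s')(Mul(-1, Pow(-3, -1)))), Add(7, Mul(-1, -11))) = Mul(Mul(-4, Pow(Mul(-1, Pow(-3, -1)), Rational(1, 2))), Add(7, Mul(-1, -11))) = Mul(Mul(-4, Pow(Mul(-1, Rational(-1, 3)), Rational(1, 2))), Add(7, 11)) = Mul(Mul(-4, Pow(Rational(1, 3), Rational(1, 2))), 18) = Mul(Mul(-4, Mul(Rational(1, 3), Pow(3, Rational(1, 2)))), 18) = Mul(Mul(Rational(-4, 3), Pow(3, Rational(1, 2))), 18) = Mul(-24, Pow(3, Rational(1, 2)))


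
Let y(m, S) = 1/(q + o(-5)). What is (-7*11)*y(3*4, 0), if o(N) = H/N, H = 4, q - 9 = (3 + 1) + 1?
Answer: -35/6 ≈ -5.8333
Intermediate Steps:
q = 14 (q = 9 + ((3 + 1) + 1) = 9 + (4 + 1) = 9 + 5 = 14)
o(N) = 4/N
y(m, S) = 5/66 (y(m, S) = 1/(14 + 4/(-5)) = 1/(14 + 4*(-⅕)) = 1/(14 - ⅘) = 1/(66/5) = 5/66)
(-7*11)*y(3*4, 0) = -7*11*(5/66) = -77*5/66 = -35/6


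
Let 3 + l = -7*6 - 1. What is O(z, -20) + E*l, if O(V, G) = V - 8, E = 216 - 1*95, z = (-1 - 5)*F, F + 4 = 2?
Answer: -5562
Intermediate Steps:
F = -2 (F = -4 + 2 = -2)
z = 12 (z = (-1 - 5)*(-2) = -6*(-2) = 12)
l = -46 (l = -3 + (-7*6 - 1) = -3 + (-42 - 1) = -3 - 43 = -46)
E = 121 (E = 216 - 95 = 121)
O(V, G) = -8 + V
O(z, -20) + E*l = (-8 + 12) + 121*(-46) = 4 - 5566 = -5562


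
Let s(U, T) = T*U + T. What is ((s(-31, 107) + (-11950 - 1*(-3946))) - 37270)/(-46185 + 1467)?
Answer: 24242/22359 ≈ 1.0842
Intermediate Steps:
s(U, T) = T + T*U
((s(-31, 107) + (-11950 - 1*(-3946))) - 37270)/(-46185 + 1467) = ((107*(1 - 31) + (-11950 - 1*(-3946))) - 37270)/(-46185 + 1467) = ((107*(-30) + (-11950 + 3946)) - 37270)/(-44718) = ((-3210 - 8004) - 37270)*(-1/44718) = (-11214 - 37270)*(-1/44718) = -48484*(-1/44718) = 24242/22359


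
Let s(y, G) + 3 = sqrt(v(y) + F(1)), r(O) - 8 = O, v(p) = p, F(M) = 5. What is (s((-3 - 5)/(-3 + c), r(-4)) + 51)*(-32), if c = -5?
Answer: -1536 - 32*sqrt(6) ≈ -1614.4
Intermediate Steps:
r(O) = 8 + O
s(y, G) = -3 + sqrt(5 + y) (s(y, G) = -3 + sqrt(y + 5) = -3 + sqrt(5 + y))
(s((-3 - 5)/(-3 + c), r(-4)) + 51)*(-32) = ((-3 + sqrt(5 + (-3 - 5)/(-3 - 5))) + 51)*(-32) = ((-3 + sqrt(5 - 8/(-8))) + 51)*(-32) = ((-3 + sqrt(5 - 8*(-1/8))) + 51)*(-32) = ((-3 + sqrt(5 + 1)) + 51)*(-32) = ((-3 + sqrt(6)) + 51)*(-32) = (48 + sqrt(6))*(-32) = -1536 - 32*sqrt(6)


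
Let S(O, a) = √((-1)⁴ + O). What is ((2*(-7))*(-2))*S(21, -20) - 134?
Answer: -134 + 28*√22 ≈ -2.6684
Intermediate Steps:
S(O, a) = √(1 + O)
((2*(-7))*(-2))*S(21, -20) - 134 = ((2*(-7))*(-2))*√(1 + 21) - 134 = (-14*(-2))*√22 - 134 = 28*√22 - 134 = -134 + 28*√22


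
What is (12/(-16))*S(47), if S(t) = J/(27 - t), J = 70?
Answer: 21/8 ≈ 2.6250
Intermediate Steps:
S(t) = 70/(27 - t)
(12/(-16))*S(47) = (12/(-16))*(-70/(-27 + 47)) = (12*(-1/16))*(-70/20) = -(-105)/(2*20) = -¾*(-7/2) = 21/8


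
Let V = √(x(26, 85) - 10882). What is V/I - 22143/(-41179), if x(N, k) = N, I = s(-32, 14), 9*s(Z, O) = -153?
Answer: 22143/41179 - 2*I*√2714/17 ≈ 0.53773 - 6.129*I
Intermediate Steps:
s(Z, O) = -17 (s(Z, O) = (⅑)*(-153) = -17)
I = -17
V = 2*I*√2714 (V = √(26 - 10882) = √(-10856) = 2*I*√2714 ≈ 104.19*I)
V/I - 22143/(-41179) = (2*I*√2714)/(-17) - 22143/(-41179) = (2*I*√2714)*(-1/17) - 22143*(-1/41179) = -2*I*√2714/17 + 22143/41179 = 22143/41179 - 2*I*√2714/17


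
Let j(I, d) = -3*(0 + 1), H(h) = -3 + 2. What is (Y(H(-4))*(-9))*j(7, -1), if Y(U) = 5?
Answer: 135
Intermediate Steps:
H(h) = -1
j(I, d) = -3 (j(I, d) = -3*1 = -3)
(Y(H(-4))*(-9))*j(7, -1) = (5*(-9))*(-3) = -45*(-3) = 135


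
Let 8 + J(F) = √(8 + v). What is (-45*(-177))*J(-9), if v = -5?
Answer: -63720 + 7965*√3 ≈ -49924.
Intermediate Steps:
J(F) = -8 + √3 (J(F) = -8 + √(8 - 5) = -8 + √3)
(-45*(-177))*J(-9) = (-45*(-177))*(-8 + √3) = 7965*(-8 + √3) = -63720 + 7965*√3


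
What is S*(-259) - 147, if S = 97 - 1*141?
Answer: 11249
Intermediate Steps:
S = -44 (S = 97 - 141 = -44)
S*(-259) - 147 = -44*(-259) - 147 = 11396 - 147 = 11249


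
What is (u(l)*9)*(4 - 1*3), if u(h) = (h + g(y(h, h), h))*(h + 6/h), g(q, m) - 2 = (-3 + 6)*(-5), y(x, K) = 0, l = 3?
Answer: -450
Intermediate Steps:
g(q, m) = -13 (g(q, m) = 2 + (-3 + 6)*(-5) = 2 + 3*(-5) = 2 - 15 = -13)
u(h) = (-13 + h)*(h + 6/h) (u(h) = (h - 13)*(h + 6/h) = (-13 + h)*(h + 6/h))
(u(l)*9)*(4 - 1*3) = ((6 + 3² - 78/3 - 13*3)*9)*(4 - 1*3) = ((6 + 9 - 78*⅓ - 39)*9)*(4 - 3) = ((6 + 9 - 26 - 39)*9)*1 = -50*9*1 = -450*1 = -450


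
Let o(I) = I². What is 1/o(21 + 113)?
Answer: 1/17956 ≈ 5.5692e-5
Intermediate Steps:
1/o(21 + 113) = 1/((21 + 113)²) = 1/(134²) = 1/17956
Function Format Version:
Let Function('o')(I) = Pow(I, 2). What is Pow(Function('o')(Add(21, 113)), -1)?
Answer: Rational(1, 17956) ≈ 5.5692e-5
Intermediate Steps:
Pow(Function('o')(Add(21, 113)), -1) = Pow(Pow(Add(21, 113), 2), -1) = Pow(Pow(134, 2), -1) = Pow(17956, -1) = Rational(1, 17956)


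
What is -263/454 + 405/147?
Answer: 48403/22246 ≈ 2.1758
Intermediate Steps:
-263/454 + 405/147 = -263*1/454 + 405*(1/147) = -263/454 + 135/49 = 48403/22246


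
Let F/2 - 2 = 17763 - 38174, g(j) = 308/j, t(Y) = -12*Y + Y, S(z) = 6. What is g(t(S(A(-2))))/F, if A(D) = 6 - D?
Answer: 7/61227 ≈ 0.00011433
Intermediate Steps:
t(Y) = -11*Y
F = -40818 (F = 4 + 2*(17763 - 38174) = 4 + 2*(-20411) = 4 - 40822 = -40818)
g(t(S(A(-2))))/F = (308/((-11*6)))/(-40818) = (308/(-66))*(-1/40818) = (308*(-1/66))*(-1/40818) = -14/3*(-1/40818) = 7/61227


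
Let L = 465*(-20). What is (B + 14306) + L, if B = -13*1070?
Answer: -8904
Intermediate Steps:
B = -13910
L = -9300
(B + 14306) + L = (-13910 + 14306) - 9300 = 396 - 9300 = -8904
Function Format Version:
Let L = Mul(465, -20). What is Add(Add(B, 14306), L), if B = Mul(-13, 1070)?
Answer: -8904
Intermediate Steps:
B = -13910
L = -9300
Add(Add(B, 14306), L) = Add(Add(-13910, 14306), -9300) = Add(396, -9300) = -8904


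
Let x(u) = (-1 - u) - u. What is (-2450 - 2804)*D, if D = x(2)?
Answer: 26270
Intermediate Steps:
x(u) = -1 - 2*u
D = -5 (D = -1 - 2*2 = -1 - 4 = -5)
(-2450 - 2804)*D = (-2450 - 2804)*(-5) = -5254*(-5) = 26270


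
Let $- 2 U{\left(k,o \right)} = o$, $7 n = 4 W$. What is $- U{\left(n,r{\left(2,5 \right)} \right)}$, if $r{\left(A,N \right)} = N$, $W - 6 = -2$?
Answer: $\frac{5}{2} \approx 2.5$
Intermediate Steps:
$W = 4$ ($W = 6 - 2 = 4$)
$n = \frac{16}{7}$ ($n = \frac{4 \cdot 4}{7} = \frac{1}{7} \cdot 16 = \frac{16}{7} \approx 2.2857$)
$U{\left(k,o \right)} = - \frac{o}{2}$
$- U{\left(n,r{\left(2,5 \right)} \right)} = - \frac{\left(-1\right) 5}{2} = \left(-1\right) \left(- \frac{5}{2}\right) = \frac{5}{2}$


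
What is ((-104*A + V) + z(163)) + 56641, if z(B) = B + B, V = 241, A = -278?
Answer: 86120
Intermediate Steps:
z(B) = 2*B
((-104*A + V) + z(163)) + 56641 = ((-104*(-278) + 241) + 2*163) + 56641 = ((28912 + 241) + 326) + 56641 = (29153 + 326) + 56641 = 29479 + 56641 = 86120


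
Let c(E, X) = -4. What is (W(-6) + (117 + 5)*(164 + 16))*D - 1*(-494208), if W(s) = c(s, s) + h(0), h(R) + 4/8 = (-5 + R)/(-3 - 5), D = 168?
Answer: 4182837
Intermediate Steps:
h(R) = ⅛ - R/8 (h(R) = -½ + (-5 + R)/(-3 - 5) = -½ + (-5 + R)/(-8) = -½ + (-5 + R)*(-⅛) = -½ + (5/8 - R/8) = ⅛ - R/8)
W(s) = -31/8 (W(s) = -4 + (⅛ - ⅛*0) = -4 + (⅛ + 0) = -4 + ⅛ = -31/8)
(W(-6) + (117 + 5)*(164 + 16))*D - 1*(-494208) = (-31/8 + (117 + 5)*(164 + 16))*168 - 1*(-494208) = (-31/8 + 122*180)*168 + 494208 = (-31/8 + 21960)*168 + 494208 = (175649/8)*168 + 494208 = 3688629 + 494208 = 4182837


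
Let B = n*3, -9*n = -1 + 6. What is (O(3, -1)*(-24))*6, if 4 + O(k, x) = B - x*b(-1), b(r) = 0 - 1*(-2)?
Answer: 528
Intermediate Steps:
n = -5/9 (n = -(-1 + 6)/9 = -⅑*5 = -5/9 ≈ -0.55556)
b(r) = 2 (b(r) = 0 + 2 = 2)
B = -5/3 (B = -5/9*3 = -5/3 ≈ -1.6667)
O(k, x) = -17/3 - 2*x (O(k, x) = -4 + (-5/3 - x*2) = -4 + (-5/3 - 2*x) = -17/3 - 2*x)
(O(3, -1)*(-24))*6 = ((-17/3 - 2*(-1))*(-24))*6 = ((-17/3 + 2)*(-24))*6 = -11/3*(-24)*6 = 88*6 = 528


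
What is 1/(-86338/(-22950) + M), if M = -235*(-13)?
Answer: 11475/35099294 ≈ 0.00032693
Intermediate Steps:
M = 3055
1/(-86338/(-22950) + M) = 1/(-86338/(-22950) + 3055) = 1/(-86338*(-1/22950) + 3055) = 1/(43169/11475 + 3055) = 1/(35099294/11475) = 11475/35099294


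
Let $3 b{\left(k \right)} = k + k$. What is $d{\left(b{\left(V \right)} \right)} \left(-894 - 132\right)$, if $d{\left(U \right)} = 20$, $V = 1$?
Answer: $-20520$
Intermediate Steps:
$b{\left(k \right)} = \frac{2 k}{3}$ ($b{\left(k \right)} = \frac{k + k}{3} = \frac{2 k}{3}$)
$d{\left(b{\left(V \right)} \right)} \left(-894 - 132\right) = 20 \left(-894 - 132\right) = 20 \left(-1026\right) = -20520$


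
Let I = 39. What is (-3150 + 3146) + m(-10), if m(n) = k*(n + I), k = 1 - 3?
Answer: -62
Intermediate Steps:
k = -2
m(n) = -78 - 2*n (m(n) = -2*(n + 39) = -2*(39 + n) = -78 - 2*n)
(-3150 + 3146) + m(-10) = (-3150 + 3146) + (-78 - 2*(-10)) = -4 + (-78 + 20) = -4 - 58 = -62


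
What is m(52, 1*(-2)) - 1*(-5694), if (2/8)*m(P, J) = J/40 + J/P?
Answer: 370087/65 ≈ 5693.6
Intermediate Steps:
m(P, J) = J/10 + 4*J/P (m(P, J) = 4*(J/40 + J/P) = J/10 + 4*J/P)
m(52, 1*(-2)) - 1*(-5694) = (⅒)*(1*(-2))*(40 + 52)/52 - 1*(-5694) = (⅒)*(-2)*(1/52)*92 + 5694 = -23/65 + 5694 = 370087/65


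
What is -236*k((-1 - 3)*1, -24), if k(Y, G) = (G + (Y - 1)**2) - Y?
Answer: -1180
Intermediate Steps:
k(Y, G) = G + (-1 + Y)**2 - Y (k(Y, G) = (G + (-1 + Y)**2) - Y = G + (-1 + Y)**2 - Y)
-236*k((-1 - 3)*1, -24) = -236*(-24 + (-1 + (-1 - 3)*1)**2 - (-1 - 3)) = -236*(-24 + (-1 - 4*1)**2 - (-4)) = -236*(-24 + (-1 - 4)**2 - 1*(-4)) = -236*(-24 + (-5)**2 + 4) = -236*(-24 + 25 + 4) = -236*5 = -1180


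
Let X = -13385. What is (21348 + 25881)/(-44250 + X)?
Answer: -47229/57635 ≈ -0.81945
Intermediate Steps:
(21348 + 25881)/(-44250 + X) = (21348 + 25881)/(-44250 - 13385) = 47229/(-57635) = 47229*(-1/57635) = -47229/57635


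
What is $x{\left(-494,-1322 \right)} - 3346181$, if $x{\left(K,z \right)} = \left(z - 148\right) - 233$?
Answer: $-3347884$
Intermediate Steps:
$x{\left(K,z \right)} = -381 + z$ ($x{\left(K,z \right)} = \left(z - 148\right) - 233 = \left(-148 + z\right) - 233 = -381 + z$)
$x{\left(-494,-1322 \right)} - 3346181 = \left(-381 - 1322\right) - 3346181 = -1703 - 3346181 = -3347884$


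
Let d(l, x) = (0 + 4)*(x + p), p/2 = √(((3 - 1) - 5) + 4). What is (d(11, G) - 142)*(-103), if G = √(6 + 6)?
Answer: 13802 - 824*√3 ≈ 12375.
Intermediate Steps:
p = 2 (p = 2*√(((3 - 1) - 5) + 4) = 2*√((2 - 5) + 4) = 2*√(-3 + 4) = 2*√1 = 2*1 = 2)
G = 2*√3 (G = √12 = 2*√3 ≈ 3.4641)
d(l, x) = 8 + 4*x (d(l, x) = (0 + 4)*(x + 2) = 4*(2 + x) = 8 + 4*x)
(d(11, G) - 142)*(-103) = ((8 + 4*(2*√3)) - 142)*(-103) = ((8 + 8*√3) - 142)*(-103) = (-134 + 8*√3)*(-103) = 13802 - 824*√3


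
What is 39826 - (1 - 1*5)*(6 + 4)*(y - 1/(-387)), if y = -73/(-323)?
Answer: 4979432786/125001 ≈ 39835.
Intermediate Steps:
y = 73/323 (y = -73*(-1/323) = 73/323 ≈ 0.22601)
39826 - (1 - 1*5)*(6 + 4)*(y - 1/(-387)) = 39826 - (1 - 1*5)*(6 + 4)*(73/323 - 1/(-387)) = 39826 - (1 - 5)*10*(73/323 - 1*(-1/387)) = 39826 - (-4*10)*(73/323 + 1/387) = 39826 - (-40)*28574/125001 = 39826 - 1*(-1142960/125001) = 39826 + 1142960/125001 = 4979432786/125001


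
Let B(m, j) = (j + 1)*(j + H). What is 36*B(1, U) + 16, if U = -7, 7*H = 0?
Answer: 1528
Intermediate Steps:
H = 0 (H = (1/7)*0 = 0)
B(m, j) = j*(1 + j) (B(m, j) = (j + 1)*(j + 0) = (1 + j)*j = j*(1 + j))
36*B(1, U) + 16 = 36*(-7*(1 - 7)) + 16 = 36*(-7*(-6)) + 16 = 36*42 + 16 = 1512 + 16 = 1528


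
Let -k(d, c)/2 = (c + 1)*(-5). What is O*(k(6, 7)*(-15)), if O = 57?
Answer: -68400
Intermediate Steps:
k(d, c) = 10 + 10*c (k(d, c) = -2*(c + 1)*(-5) = -2*(1 + c)*(-5) = -2*(-5 - 5*c) = 10 + 10*c)
O*(k(6, 7)*(-15)) = 57*((10 + 10*7)*(-15)) = 57*((10 + 70)*(-15)) = 57*(80*(-15)) = 57*(-1200) = -68400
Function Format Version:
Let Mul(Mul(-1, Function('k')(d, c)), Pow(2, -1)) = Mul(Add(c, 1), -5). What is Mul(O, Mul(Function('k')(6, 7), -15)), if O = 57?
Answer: -68400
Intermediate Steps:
Function('k')(d, c) = Add(10, Mul(10, c)) (Function('k')(d, c) = Mul(-2, Mul(Add(c, 1), -5)) = Mul(-2, Mul(Add(1, c), -5)) = Mul(-2, Add(-5, Mul(-5, c))) = Add(10, Mul(10, c)))
Mul(O, Mul(Function('k')(6, 7), -15)) = Mul(57, Mul(Add(10, Mul(10, 7)), -15)) = Mul(57, Mul(Add(10, 70), -15)) = Mul(57, Mul(80, -15)) = Mul(57, -1200) = -68400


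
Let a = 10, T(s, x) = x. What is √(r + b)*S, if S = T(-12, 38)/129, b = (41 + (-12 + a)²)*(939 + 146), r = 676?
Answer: 38*√49501/129 ≈ 65.539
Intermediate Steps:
b = 48825 (b = (41 + (-12 + 10)²)*(939 + 146) = (41 + (-2)²)*1085 = (41 + 4)*1085 = 45*1085 = 48825)
S = 38/129 ≈ 0.29457
√(r + b)*S = √(676 + 48825)*(38/129) = √49501*(38/129) = 38*√49501/129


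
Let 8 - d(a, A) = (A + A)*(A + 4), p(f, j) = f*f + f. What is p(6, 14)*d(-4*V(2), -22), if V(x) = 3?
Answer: -32928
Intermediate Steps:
p(f, j) = f + f² (p(f, j) = f² + f = f + f²)
d(a, A) = 8 - 2*A*(4 + A) (d(a, A) = 8 - (A + A)*(A + 4) = 8 - 2*A*(4 + A))
p(6, 14)*d(-4*V(2), -22) = (6*(1 + 6))*(8 - 8*(-22) - 2*(-22)²) = (6*7)*(8 + 176 - 2*484) = 42*(8 + 176 - 968) = 42*(-784) = -32928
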